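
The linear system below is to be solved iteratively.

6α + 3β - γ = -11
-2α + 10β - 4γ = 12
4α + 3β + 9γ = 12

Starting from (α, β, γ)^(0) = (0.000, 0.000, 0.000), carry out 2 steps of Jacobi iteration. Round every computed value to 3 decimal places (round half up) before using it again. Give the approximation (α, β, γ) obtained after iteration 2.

Iteration 1:
  α = (-11 - (3)·0.000 - (-1)·0.000) / (6) = -1.833
  β = (12 - (-2)·0.000 - (-4)·0.000) / (10) = 1.200
  γ = (12 - (4)·0.000 - (3)·0.000) / (9) = 1.333
Iteration 2:
  α = (-11 - (3)·1.200 - (-1)·1.333) / (6) = -2.211
  β = (12 - (-2)·-1.833 - (-4)·1.333) / (10) = 1.367
  γ = (12 - (4)·-1.833 - (3)·1.200) / (9) = 1.748

(-2.211, 1.367, 1.748)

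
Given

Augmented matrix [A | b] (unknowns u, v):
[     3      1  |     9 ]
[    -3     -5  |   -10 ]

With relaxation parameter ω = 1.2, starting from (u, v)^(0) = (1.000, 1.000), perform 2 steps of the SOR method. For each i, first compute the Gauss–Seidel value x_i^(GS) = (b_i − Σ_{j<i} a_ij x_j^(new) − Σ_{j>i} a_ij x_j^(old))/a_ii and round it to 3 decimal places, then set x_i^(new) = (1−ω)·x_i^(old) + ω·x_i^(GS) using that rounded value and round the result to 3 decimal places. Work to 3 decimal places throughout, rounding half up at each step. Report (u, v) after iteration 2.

Iteration 1:
  u: GS value = (9 - (1)·1.000) / (3) = 2.667;  u ← (1−ω)·1.000 + ω·2.667 = 3.000
  v: GS value = (-10 - (-3)·3.000) / (-5) = 0.200;  v ← (1−ω)·1.000 + ω·0.200 = 0.040
Iteration 2:
  u: GS value = (9 - (1)·0.040) / (3) = 2.987;  u ← (1−ω)·3.000 + ω·2.987 = 2.984
  v: GS value = (-10 - (-3)·2.984) / (-5) = 0.210;  v ← (1−ω)·0.040 + ω·0.210 = 0.244

(2.984, 0.244)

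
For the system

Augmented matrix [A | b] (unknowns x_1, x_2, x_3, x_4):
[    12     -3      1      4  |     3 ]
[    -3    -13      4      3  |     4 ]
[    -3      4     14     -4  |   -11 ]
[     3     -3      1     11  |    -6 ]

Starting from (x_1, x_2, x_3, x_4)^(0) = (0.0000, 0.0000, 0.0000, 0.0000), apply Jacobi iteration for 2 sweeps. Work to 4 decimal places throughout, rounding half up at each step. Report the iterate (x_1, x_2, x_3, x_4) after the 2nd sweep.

Iteration 1:
  x_1 = (3 - (-3)·0.0000 - (1)·0.0000 - (4)·0.0000) / (12) = 0.2500
  x_2 = (4 - (-3)·0.0000 - (4)·0.0000 - (3)·0.0000) / (-13) = -0.3077
  x_3 = (-11 - (-3)·0.0000 - (4)·0.0000 - (-4)·0.0000) / (14) = -0.7857
  x_4 = (-6 - (3)·0.0000 - (-3)·0.0000 - (1)·0.0000) / (11) = -0.5455
Iteration 2:
  x_1 = (3 - (-3)·-0.3077 - (1)·-0.7857 - (4)·-0.5455) / (12) = 0.4204
  x_2 = (4 - (-3)·0.2500 - (4)·-0.7857 - (3)·-0.5455) / (-13) = -0.7330
  x_3 = (-11 - (-3)·0.2500 - (4)·-0.3077 - (-4)·-0.5455) / (14) = -0.8001
  x_4 = (-6 - (3)·0.2500 - (-3)·-0.3077 - (1)·-0.7857) / (11) = -0.6261

(0.4204, -0.7330, -0.8001, -0.6261)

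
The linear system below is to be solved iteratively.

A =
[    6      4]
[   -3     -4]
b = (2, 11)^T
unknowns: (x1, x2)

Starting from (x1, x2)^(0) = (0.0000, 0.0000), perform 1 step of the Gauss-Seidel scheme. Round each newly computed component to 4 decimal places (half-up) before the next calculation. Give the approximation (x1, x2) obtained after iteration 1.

(0.3333, -3.0000)

Iteration 1:
  x1 = (2 - (4)·0.0000) / (6) = 0.3333
  x2 = (11 - (-3)·0.3333) / (-4) = -3.0000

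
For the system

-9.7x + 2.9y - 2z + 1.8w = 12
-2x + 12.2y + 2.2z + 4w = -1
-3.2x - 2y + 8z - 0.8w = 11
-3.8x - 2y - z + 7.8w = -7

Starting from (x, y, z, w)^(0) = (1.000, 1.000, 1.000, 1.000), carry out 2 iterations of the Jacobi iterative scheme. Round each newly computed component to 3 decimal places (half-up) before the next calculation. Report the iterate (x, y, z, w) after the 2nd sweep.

(-1.807, -0.614, 0.882, -1.201)

Iteration 1:
  x = (12 - (2.9)·1.000 - (-2)·1.000 - (1.8)·1.000) / (-9.7) = -0.959
  y = (-1 - (-2)·1.000 - (2.2)·1.000 - (4)·1.000) / (12.2) = -0.426
  z = (11 - (-3.2)·1.000 - (-2)·1.000 - (-0.8)·1.000) / (8) = 2.125
  w = (-7 - (-3.8)·1.000 - (-2)·1.000 - (-1)·1.000) / (7.8) = -0.026
Iteration 2:
  x = (12 - (2.9)·-0.426 - (-2)·2.125 - (1.8)·-0.026) / (-9.7) = -1.807
  y = (-1 - (-2)·-0.959 - (2.2)·2.125 - (4)·-0.026) / (12.2) = -0.614
  z = (11 - (-3.2)·-0.959 - (-2)·-0.426 - (-0.8)·-0.026) / (8) = 0.882
  w = (-7 - (-3.8)·-0.959 - (-2)·-0.426 - (-1)·2.125) / (7.8) = -1.201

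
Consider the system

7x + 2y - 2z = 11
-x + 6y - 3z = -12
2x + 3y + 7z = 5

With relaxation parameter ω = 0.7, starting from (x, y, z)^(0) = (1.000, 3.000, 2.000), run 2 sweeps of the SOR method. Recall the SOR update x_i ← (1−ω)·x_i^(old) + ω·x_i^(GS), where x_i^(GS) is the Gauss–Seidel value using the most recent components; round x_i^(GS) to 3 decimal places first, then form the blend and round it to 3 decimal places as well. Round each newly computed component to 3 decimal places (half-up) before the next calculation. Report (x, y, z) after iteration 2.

(1.544, -0.853, 0.675)

Iteration 1:
  x: GS value = (11 - (2)·3.000 - (-2)·2.000) / (7) = 1.286;  x ← (1−ω)·1.000 + ω·1.286 = 1.200
  y: GS value = (-12 - (-1)·1.200 - (-3)·2.000) / (6) = -0.800;  y ← (1−ω)·3.000 + ω·-0.800 = 0.340
  z: GS value = (5 - (2)·1.200 - (3)·0.340) / (7) = 0.226;  z ← (1−ω)·2.000 + ω·0.226 = 0.758
Iteration 2:
  x: GS value = (11 - (2)·0.340 - (-2)·0.758) / (7) = 1.691;  x ← (1−ω)·1.200 + ω·1.691 = 1.544
  y: GS value = (-12 - (-1)·1.544 - (-3)·0.758) / (6) = -1.364;  y ← (1−ω)·0.340 + ω·-1.364 = -0.853
  z: GS value = (5 - (2)·1.544 - (3)·-0.853) / (7) = 0.639;  z ← (1−ω)·0.758 + ω·0.639 = 0.675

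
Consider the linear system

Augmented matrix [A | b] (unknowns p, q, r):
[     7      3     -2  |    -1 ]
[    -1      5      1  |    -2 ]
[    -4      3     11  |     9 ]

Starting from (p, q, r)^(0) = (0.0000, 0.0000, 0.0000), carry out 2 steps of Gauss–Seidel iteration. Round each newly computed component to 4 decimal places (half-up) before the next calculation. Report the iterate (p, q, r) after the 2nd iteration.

(0.2931, -0.5180, 1.0660)

Iteration 1:
  p = (-1 - (3)·0.0000 - (-2)·0.0000) / (7) = -0.1429
  q = (-2 - (-1)·-0.1429 - (1)·0.0000) / (5) = -0.4286
  r = (9 - (-4)·-0.1429 - (3)·-0.4286) / (11) = 0.8831
Iteration 2:
  p = (-1 - (3)·-0.4286 - (-2)·0.8831) / (7) = 0.2931
  q = (-2 - (-1)·0.2931 - (1)·0.8831) / (5) = -0.5180
  r = (9 - (-4)·0.2931 - (3)·-0.5180) / (11) = 1.0660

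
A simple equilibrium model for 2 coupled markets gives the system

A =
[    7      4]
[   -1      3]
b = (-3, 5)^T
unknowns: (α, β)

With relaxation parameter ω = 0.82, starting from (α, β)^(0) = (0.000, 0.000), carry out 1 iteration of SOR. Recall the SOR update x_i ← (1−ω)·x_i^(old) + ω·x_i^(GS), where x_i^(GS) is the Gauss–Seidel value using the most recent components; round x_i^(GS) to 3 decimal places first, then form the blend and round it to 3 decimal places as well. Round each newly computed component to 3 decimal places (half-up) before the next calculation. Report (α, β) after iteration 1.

Iteration 1:
  α: GS value = (-3 - (4)·0.000) / (7) = -0.429;  α ← (1−ω)·0.000 + ω·-0.429 = -0.352
  β: GS value = (5 - (-1)·-0.352) / (3) = 1.549;  β ← (1−ω)·0.000 + ω·1.549 = 1.270

(-0.352, 1.270)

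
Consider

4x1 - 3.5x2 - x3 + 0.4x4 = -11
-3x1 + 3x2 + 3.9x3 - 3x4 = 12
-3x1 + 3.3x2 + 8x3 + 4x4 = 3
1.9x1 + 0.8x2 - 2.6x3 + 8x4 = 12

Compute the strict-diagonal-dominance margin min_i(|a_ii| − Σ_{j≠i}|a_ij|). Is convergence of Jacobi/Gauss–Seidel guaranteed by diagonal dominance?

-6.9

row 1: |4| − (3.5+1+0.4) = -0.9
row 2: |3| − (3+3.9+3) = -6.9
row 3: |8| − (3+3.3+4) = -2.3
row 4: |8| − (1.9+0.8+2.6) = 2.7
minimum over rows = -6.9 → not strictly diagonally dominant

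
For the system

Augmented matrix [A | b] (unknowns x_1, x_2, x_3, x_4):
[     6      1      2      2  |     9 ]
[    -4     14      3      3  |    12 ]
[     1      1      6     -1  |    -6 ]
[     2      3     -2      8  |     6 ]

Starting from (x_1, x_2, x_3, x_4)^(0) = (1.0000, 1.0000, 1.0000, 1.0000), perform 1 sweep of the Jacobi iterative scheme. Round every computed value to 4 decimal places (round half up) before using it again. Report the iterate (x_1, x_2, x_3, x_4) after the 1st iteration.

Iteration 1:
  x_1 = (9 - (1)·1.0000 - (2)·1.0000 - (2)·1.0000) / (6) = 0.6667
  x_2 = (12 - (-4)·1.0000 - (3)·1.0000 - (3)·1.0000) / (14) = 0.7143
  x_3 = (-6 - (1)·1.0000 - (1)·1.0000 - (-1)·1.0000) / (6) = -1.1667
  x_4 = (6 - (2)·1.0000 - (3)·1.0000 - (-2)·1.0000) / (8) = 0.3750

(0.6667, 0.7143, -1.1667, 0.3750)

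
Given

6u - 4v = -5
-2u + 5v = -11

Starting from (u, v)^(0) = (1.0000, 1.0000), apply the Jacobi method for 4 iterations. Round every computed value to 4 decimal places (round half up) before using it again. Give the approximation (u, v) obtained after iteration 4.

Iteration 1:
  u = (-5 - (-4)·1.0000) / (6) = -0.1667
  v = (-11 - (-2)·1.0000) / (5) = -1.8000
Iteration 2:
  u = (-5 - (-4)·-1.8000) / (6) = -2.0333
  v = (-11 - (-2)·-0.1667) / (5) = -2.2667
Iteration 3:
  u = (-5 - (-4)·-2.2667) / (6) = -2.3445
  v = (-11 - (-2)·-2.0333) / (5) = -3.0133
Iteration 4:
  u = (-5 - (-4)·-3.0133) / (6) = -2.8422
  v = (-11 - (-2)·-2.3445) / (5) = -3.1378

(-2.8422, -3.1378)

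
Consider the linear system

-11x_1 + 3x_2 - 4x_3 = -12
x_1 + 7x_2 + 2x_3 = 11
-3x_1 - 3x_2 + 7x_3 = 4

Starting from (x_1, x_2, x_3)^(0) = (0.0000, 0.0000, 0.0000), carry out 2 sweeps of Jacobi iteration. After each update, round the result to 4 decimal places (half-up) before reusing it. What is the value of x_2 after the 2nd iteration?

Iteration 1:
  x_1 = (-12 - (3)·0.0000 - (-4)·0.0000) / (-11) = 1.0909
  x_2 = (11 - (1)·0.0000 - (2)·0.0000) / (7) = 1.5714
  x_3 = (4 - (-3)·0.0000 - (-3)·0.0000) / (7) = 0.5714
Iteration 2:
  x_1 = (-12 - (3)·1.5714 - (-4)·0.5714) / (-11) = 1.3117
  x_2 = (11 - (1)·1.0909 - (2)·0.5714) / (7) = 1.2523
  x_3 = (4 - (-3)·1.0909 - (-3)·1.5714) / (7) = 1.7124

1.2523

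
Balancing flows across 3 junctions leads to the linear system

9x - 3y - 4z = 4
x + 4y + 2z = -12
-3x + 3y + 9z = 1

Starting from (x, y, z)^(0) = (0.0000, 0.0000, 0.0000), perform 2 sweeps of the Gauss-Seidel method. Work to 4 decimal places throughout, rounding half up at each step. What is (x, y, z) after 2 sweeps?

(-0.0165, -3.6440, 1.3203)

Iteration 1:
  x = (4 - (-3)·0.0000 - (-4)·0.0000) / (9) = 0.4444
  y = (-12 - (1)·0.4444 - (2)·0.0000) / (4) = -3.1111
  z = (1 - (-3)·0.4444 - (3)·-3.1111) / (9) = 1.2963
Iteration 2:
  x = (4 - (-3)·-3.1111 - (-4)·1.2963) / (9) = -0.0165
  y = (-12 - (1)·-0.0165 - (2)·1.2963) / (4) = -3.6440
  z = (1 - (-3)·-0.0165 - (3)·-3.6440) / (9) = 1.3203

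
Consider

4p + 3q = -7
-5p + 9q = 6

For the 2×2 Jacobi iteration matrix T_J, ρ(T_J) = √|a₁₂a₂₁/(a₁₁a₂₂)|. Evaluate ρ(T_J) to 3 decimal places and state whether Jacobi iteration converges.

a₁₂a₂₁/(a₁₁a₂₂) = (3)·(-5) / ((4)·(9)) = -0.416667
ρ = √|-0.416667| = √0.416667 = 0.645
ρ < 1, so Jacobi converges

0.645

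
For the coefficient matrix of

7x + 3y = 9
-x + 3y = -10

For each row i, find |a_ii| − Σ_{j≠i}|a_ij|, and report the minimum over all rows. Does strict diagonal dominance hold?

row 1: |7| − (3) = 4
row 2: |3| − (1) = 2
minimum over rows = 2 → strictly diagonally dominant (convergence guaranteed)

2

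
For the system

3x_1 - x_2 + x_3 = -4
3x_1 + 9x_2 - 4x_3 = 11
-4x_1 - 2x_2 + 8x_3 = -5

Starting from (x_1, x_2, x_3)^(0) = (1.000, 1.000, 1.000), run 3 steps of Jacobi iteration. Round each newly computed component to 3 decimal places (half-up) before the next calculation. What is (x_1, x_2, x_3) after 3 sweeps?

(-0.440, 1.107, -0.660)

Iteration 1:
  x_1 = (-4 - (-1)·1.000 - (1)·1.000) / (3) = -1.333
  x_2 = (11 - (3)·1.000 - (-4)·1.000) / (9) = 1.333
  x_3 = (-5 - (-4)·1.000 - (-2)·1.000) / (8) = 0.125
Iteration 2:
  x_1 = (-4 - (-1)·1.333 - (1)·0.125) / (3) = -0.931
  x_2 = (11 - (3)·-1.333 - (-4)·0.125) / (9) = 1.722
  x_3 = (-5 - (-4)·-1.333 - (-2)·1.333) / (8) = -0.958
Iteration 3:
  x_1 = (-4 - (-1)·1.722 - (1)·-0.958) / (3) = -0.440
  x_2 = (11 - (3)·-0.931 - (-4)·-0.958) / (9) = 1.107
  x_3 = (-5 - (-4)·-0.931 - (-2)·1.722) / (8) = -0.660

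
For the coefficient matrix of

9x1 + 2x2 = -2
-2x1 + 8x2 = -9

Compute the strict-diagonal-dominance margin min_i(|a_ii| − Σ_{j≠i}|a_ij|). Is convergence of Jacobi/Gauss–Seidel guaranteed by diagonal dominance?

row 1: |9| − (2) = 7
row 2: |8| − (2) = 6
minimum over rows = 6 → strictly diagonally dominant (convergence guaranteed)

6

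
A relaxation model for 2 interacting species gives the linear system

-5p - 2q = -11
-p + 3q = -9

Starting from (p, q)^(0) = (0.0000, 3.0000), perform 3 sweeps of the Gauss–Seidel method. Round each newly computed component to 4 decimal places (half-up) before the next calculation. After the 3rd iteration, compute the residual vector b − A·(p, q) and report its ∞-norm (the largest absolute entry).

0.2018

Iteration 1:
  p = (-11 - (-2)·3.0000) / (-5) = 1.0000
  q = (-9 - (-1)·1.0000) / (3) = -2.6667
Iteration 2:
  p = (-11 - (-2)·-2.6667) / (-5) = 3.2667
  q = (-9 - (-1)·3.2667) / (3) = -1.9111
Iteration 3:
  p = (-11 - (-2)·-1.9111) / (-5) = 2.9644
  q = (-9 - (-1)·2.9644) / (3) = -2.0119
Residual b − A·x = (-0.2018, 0.0001); ∞-norm = 0.2018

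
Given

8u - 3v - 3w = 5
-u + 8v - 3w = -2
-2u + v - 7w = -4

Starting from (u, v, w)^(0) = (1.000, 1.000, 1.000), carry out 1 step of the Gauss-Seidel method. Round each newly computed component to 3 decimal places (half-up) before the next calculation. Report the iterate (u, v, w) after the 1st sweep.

(1.375, 0.297, 0.221)

Iteration 1:
  u = (5 - (-3)·1.000 - (-3)·1.000) / (8) = 1.375
  v = (-2 - (-1)·1.375 - (-3)·1.000) / (8) = 0.297
  w = (-4 - (-2)·1.375 - (1)·0.297) / (-7) = 0.221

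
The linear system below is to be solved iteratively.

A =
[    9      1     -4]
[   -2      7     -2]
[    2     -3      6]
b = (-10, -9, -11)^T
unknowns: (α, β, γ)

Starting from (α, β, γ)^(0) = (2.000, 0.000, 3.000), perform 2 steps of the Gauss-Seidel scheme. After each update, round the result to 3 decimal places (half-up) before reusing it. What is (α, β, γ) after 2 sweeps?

Iteration 1:
  α = (-10 - (1)·0.000 - (-4)·3.000) / (9) = 0.222
  β = (-9 - (-2)·0.222 - (-2)·3.000) / (7) = -0.365
  γ = (-11 - (2)·0.222 - (-3)·-0.365) / (6) = -2.090
Iteration 2:
  α = (-10 - (1)·-0.365 - (-4)·-2.090) / (9) = -1.999
  β = (-9 - (-2)·-1.999 - (-2)·-2.090) / (7) = -2.454
  γ = (-11 - (2)·-1.999 - (-3)·-2.454) / (6) = -2.394

(-1.999, -2.454, -2.394)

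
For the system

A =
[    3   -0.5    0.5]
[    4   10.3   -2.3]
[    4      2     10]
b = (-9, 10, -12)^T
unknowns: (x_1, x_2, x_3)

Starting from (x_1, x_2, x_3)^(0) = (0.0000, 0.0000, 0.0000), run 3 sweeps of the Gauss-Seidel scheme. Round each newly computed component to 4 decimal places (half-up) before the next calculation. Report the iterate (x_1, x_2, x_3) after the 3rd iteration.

Iteration 1:
  x_1 = (-9 - (-0.5)·0.0000 - (0.5)·0.0000) / (3) = -3.0000
  x_2 = (10 - (4)·-3.0000 - (-2.3)·0.0000) / (10.3) = 2.1359
  x_3 = (-12 - (4)·-3.0000 - (2)·2.1359) / (10) = -0.4272
Iteration 2:
  x_1 = (-9 - (-0.5)·2.1359 - (0.5)·-0.4272) / (3) = -2.5728
  x_2 = (10 - (4)·-2.5728 - (-2.3)·-0.4272) / (10.3) = 1.8746
  x_3 = (-12 - (4)·-2.5728 - (2)·1.8746) / (10) = -0.5458
Iteration 3:
  x_1 = (-9 - (-0.5)·1.8746 - (0.5)·-0.5458) / (3) = -2.5966
  x_2 = (10 - (4)·-2.5966 - (-2.3)·-0.5458) / (10.3) = 1.8574
  x_3 = (-12 - (4)·-2.5966 - (2)·1.8574) / (10) = -0.5328

(-2.5966, 1.8574, -0.5328)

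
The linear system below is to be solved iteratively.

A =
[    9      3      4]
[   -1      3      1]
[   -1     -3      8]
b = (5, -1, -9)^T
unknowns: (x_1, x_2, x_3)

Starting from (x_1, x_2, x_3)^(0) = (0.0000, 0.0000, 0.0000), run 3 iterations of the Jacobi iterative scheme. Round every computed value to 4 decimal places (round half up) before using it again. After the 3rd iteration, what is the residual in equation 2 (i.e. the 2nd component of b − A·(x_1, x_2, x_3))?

-0.4486

Iteration 1:
  x_1 = (5 - (3)·0.0000 - (4)·0.0000) / (9) = 0.5556
  x_2 = (-1 - (-1)·0.0000 - (1)·0.0000) / (3) = -0.3333
  x_3 = (-9 - (-1)·0.0000 - (-3)·0.0000) / (8) = -1.1250
Iteration 2:
  x_1 = (5 - (3)·-0.3333 - (4)·-1.1250) / (9) = 1.1667
  x_2 = (-1 - (-1)·0.5556 - (1)·-1.1250) / (3) = 0.2269
  x_3 = (-9 - (-1)·0.5556 - (-3)·-0.3333) / (8) = -1.1805
Iteration 3:
  x_1 = (5 - (3)·0.2269 - (4)·-1.1805) / (9) = 1.0046
  x_2 = (-1 - (-1)·1.1667 - (1)·-1.1805) / (3) = 0.4491
  x_3 = (-9 - (-1)·1.1667 - (-3)·0.2269) / (8) = -0.8941
Residual b − A·x = (-1.8123, -0.4486, 0.5047)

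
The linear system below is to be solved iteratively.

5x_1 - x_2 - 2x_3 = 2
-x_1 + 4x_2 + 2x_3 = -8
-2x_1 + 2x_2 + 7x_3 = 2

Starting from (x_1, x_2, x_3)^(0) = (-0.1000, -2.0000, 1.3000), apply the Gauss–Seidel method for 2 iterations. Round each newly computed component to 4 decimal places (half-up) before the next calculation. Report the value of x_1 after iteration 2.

Iteration 1:
  x_1 = (2 - (-1)·-2.0000 - (-2)·1.3000) / (5) = 0.5200
  x_2 = (-8 - (-1)·0.5200 - (2)·1.3000) / (4) = -2.5200
  x_3 = (2 - (-2)·0.5200 - (2)·-2.5200) / (7) = 1.1543
Iteration 2:
  x_1 = (2 - (-1)·-2.5200 - (-2)·1.1543) / (5) = 0.3577
  x_2 = (-8 - (-1)·0.3577 - (2)·1.1543) / (4) = -2.4877
  x_3 = (2 - (-2)·0.3577 - (2)·-2.4877) / (7) = 1.0987

0.3577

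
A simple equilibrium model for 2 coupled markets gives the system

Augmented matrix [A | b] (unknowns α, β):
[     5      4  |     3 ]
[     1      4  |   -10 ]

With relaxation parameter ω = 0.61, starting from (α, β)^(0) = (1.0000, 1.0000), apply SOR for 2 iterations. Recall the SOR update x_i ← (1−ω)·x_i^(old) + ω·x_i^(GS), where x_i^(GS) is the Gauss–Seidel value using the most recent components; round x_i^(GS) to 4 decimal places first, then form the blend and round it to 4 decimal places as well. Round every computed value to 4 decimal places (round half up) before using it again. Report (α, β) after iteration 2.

(1.0443, -2.1429)

Iteration 1:
  α: GS value = (3 - (4)·1.0000) / (5) = -0.2000;  α ← (1−ω)·1.0000 + ω·-0.2000 = 0.2680
  β: GS value = (-10 - (1)·0.2680) / (4) = -2.5670;  β ← (1−ω)·1.0000 + ω·-2.5670 = -1.1759
Iteration 2:
  α: GS value = (3 - (4)·-1.1759) / (5) = 1.5407;  α ← (1−ω)·0.2680 + ω·1.5407 = 1.0443
  β: GS value = (-10 - (1)·1.0443) / (4) = -2.7611;  β ← (1−ω)·-1.1759 + ω·-2.7611 = -2.1429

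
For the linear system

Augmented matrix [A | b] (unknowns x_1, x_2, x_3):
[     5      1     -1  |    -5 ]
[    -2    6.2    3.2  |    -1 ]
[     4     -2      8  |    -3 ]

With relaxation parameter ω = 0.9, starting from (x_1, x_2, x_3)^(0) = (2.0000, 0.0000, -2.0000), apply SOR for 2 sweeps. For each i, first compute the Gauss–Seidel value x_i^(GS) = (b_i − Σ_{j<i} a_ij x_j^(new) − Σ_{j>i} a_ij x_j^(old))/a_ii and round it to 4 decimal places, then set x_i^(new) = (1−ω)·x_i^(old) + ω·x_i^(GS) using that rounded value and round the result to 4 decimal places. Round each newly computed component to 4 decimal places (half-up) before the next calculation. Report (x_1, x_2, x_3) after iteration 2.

(-1.0833, -0.4337, 0.0570)

Iteration 1:
  x_1: GS value = (-5 - (1)·0.0000 - (-1)·-2.0000) / (5) = -1.4000;  x_1 ← (1−ω)·2.0000 + ω·-1.4000 = -1.0600
  x_2: GS value = (-1 - (-2)·-1.0600 - (3.2)·-2.0000) / (6.2) = 0.5290;  x_2 ← (1−ω)·0.0000 + ω·0.5290 = 0.4761
  x_3: GS value = (-3 - (4)·-1.0600 - (-2)·0.4761) / (8) = 0.2740;  x_3 ← (1−ω)·-2.0000 + ω·0.2740 = 0.0466
Iteration 2:
  x_1: GS value = (-5 - (1)·0.4761 - (-1)·0.0466) / (5) = -1.0859;  x_1 ← (1−ω)·-1.0600 + ω·-1.0859 = -1.0833
  x_2: GS value = (-1 - (-2)·-1.0833 - (3.2)·0.0466) / (6.2) = -0.5348;  x_2 ← (1−ω)·0.4761 + ω·-0.5348 = -0.4337
  x_3: GS value = (-3 - (4)·-1.0833 - (-2)·-0.4337) / (8) = 0.0582;  x_3 ← (1−ω)·0.0466 + ω·0.0582 = 0.0570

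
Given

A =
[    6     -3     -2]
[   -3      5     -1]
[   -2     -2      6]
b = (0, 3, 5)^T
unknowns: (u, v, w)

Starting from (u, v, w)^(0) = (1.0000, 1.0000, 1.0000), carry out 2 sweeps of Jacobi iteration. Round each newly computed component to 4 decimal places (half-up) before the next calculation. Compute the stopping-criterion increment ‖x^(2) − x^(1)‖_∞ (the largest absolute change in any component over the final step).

0.3667

Iteration 1:
  u = (0 - (-3)·1.0000 - (-2)·1.0000) / (6) = 0.8333
  v = (3 - (-3)·1.0000 - (-1)·1.0000) / (5) = 1.4000
  w = (5 - (-2)·1.0000 - (-2)·1.0000) / (6) = 1.5000
Iteration 2:
  u = (0 - (-3)·1.4000 - (-2)·1.5000) / (6) = 1.2000
  v = (3 - (-3)·0.8333 - (-1)·1.5000) / (5) = 1.4000
  w = (5 - (-2)·0.8333 - (-2)·1.4000) / (6) = 1.5778
Change: (0.3667, 0.0000, 0.0778) → max |·| = 0.3667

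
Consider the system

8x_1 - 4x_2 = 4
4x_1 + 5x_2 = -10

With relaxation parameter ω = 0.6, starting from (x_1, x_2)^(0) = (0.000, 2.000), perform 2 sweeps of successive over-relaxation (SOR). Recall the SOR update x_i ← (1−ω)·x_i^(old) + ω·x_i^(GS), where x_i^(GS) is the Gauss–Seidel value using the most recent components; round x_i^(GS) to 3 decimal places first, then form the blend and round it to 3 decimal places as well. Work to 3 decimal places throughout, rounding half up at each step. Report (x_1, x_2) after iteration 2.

Iteration 1:
  x_1: GS value = (4 - (-4)·2.000) / (8) = 1.500;  x_1 ← (1−ω)·0.000 + ω·1.500 = 0.900
  x_2: GS value = (-10 - (4)·0.900) / (5) = -2.720;  x_2 ← (1−ω)·2.000 + ω·-2.720 = -0.832
Iteration 2:
  x_1: GS value = (4 - (-4)·-0.832) / (8) = 0.084;  x_1 ← (1−ω)·0.900 + ω·0.084 = 0.410
  x_2: GS value = (-10 - (4)·0.410) / (5) = -2.328;  x_2 ← (1−ω)·-0.832 + ω·-2.328 = -1.730

(0.410, -1.730)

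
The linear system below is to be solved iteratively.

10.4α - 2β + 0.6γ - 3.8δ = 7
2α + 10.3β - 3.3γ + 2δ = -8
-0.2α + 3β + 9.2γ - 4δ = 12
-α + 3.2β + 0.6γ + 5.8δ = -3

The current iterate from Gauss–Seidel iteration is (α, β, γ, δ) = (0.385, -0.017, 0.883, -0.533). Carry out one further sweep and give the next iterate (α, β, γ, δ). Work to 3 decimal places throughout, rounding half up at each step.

(0.424, -0.473, 1.236, -0.311)

One sweep:
  α = (7 - (-2)·-0.017 - (0.6)·0.883 - (-3.8)·-0.533) / (10.4) = 0.424
  β = (-8 - (2)·0.424 - (-3.3)·0.883 - (2)·-0.533) / (10.3) = -0.473
  γ = (12 - (-0.2)·0.424 - (3)·-0.473 - (-4)·-0.533) / (9.2) = 1.236
  δ = (-3 - (-1)·0.424 - (3.2)·-0.473 - (0.6)·1.236) / (5.8) = -0.311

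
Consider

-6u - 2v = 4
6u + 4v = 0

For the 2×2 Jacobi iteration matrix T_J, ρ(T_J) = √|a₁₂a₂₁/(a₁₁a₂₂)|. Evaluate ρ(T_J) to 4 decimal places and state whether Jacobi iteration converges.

a₁₂a₂₁/(a₁₁a₂₂) = (-2)·(6) / ((-6)·(4)) = 0.500000
ρ = √|0.500000| = √0.500000 = 0.7071
ρ < 1, so Jacobi converges

0.7071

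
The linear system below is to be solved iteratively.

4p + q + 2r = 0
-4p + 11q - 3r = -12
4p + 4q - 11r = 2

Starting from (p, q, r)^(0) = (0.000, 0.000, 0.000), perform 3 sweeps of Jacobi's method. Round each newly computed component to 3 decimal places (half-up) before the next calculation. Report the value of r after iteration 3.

-0.464

Iteration 1:
  p = (0 - (1)·0.000 - (2)·0.000) / (4) = 0.000
  q = (-12 - (-4)·0.000 - (-3)·0.000) / (11) = -1.091
  r = (2 - (4)·0.000 - (4)·0.000) / (-11) = -0.182
Iteration 2:
  p = (0 - (1)·-1.091 - (2)·-0.182) / (4) = 0.364
  q = (-12 - (-4)·0.000 - (-3)·-0.182) / (11) = -1.141
  r = (2 - (4)·0.000 - (4)·-1.091) / (-11) = -0.579
Iteration 3:
  p = (0 - (1)·-1.141 - (2)·-0.579) / (4) = 0.575
  q = (-12 - (-4)·0.364 - (-3)·-0.579) / (11) = -1.116
  r = (2 - (4)·0.364 - (4)·-1.141) / (-11) = -0.464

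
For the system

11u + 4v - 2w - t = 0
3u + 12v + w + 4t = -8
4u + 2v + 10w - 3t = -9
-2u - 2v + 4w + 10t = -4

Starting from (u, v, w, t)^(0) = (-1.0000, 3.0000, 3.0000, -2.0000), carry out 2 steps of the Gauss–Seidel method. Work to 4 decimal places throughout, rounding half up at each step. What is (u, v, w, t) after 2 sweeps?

(-0.1999, -0.4901, -0.7463, -0.2395)

Iteration 1:
  u = (0 - (4)·3.0000 - (-2)·3.0000 - (-1)·-2.0000) / (11) = -0.7273
  v = (-8 - (3)·-0.7273 - (1)·3.0000 - (4)·-2.0000) / (12) = -0.0682
  w = (-9 - (4)·-0.7273 - (2)·-0.0682 - (-3)·-2.0000) / (10) = -1.1954
  t = (-4 - (-2)·-0.7273 - (-2)·-0.0682 - (4)·-1.1954) / (10) = -0.0809
Iteration 2:
  u = (0 - (4)·-0.0682 - (-2)·-1.1954 - (-1)·-0.0809) / (11) = -0.1999
  v = (-8 - (3)·-0.1999 - (1)·-1.1954 - (4)·-0.0809) / (12) = -0.4901
  w = (-9 - (4)·-0.1999 - (2)·-0.4901 - (-3)·-0.0809) / (10) = -0.7463
  t = (-4 - (-2)·-0.1999 - (-2)·-0.4901 - (4)·-0.7463) / (10) = -0.2395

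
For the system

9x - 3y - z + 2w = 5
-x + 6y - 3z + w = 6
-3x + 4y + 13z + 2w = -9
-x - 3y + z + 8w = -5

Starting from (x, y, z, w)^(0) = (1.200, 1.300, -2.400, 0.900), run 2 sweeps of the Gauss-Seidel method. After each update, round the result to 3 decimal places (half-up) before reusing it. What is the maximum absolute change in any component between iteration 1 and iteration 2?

Iteration 1:
  x = (5 - (-3)·1.300 - (-1)·-2.400 - (2)·0.900) / (9) = 0.522
  y = (6 - (-1)·0.522 - (-3)·-2.400 - (1)·0.900) / (6) = -0.263
  z = (-9 - (-3)·0.522 - (4)·-0.263 - (2)·0.900) / (13) = -0.629
  w = (-5 - (-1)·0.522 - (-3)·-0.263 - (1)·-0.629) / (8) = -0.580
Iteration 2:
  x = (5 - (-3)·-0.263 - (-1)·-0.629 - (2)·-0.580) / (9) = 0.527
  y = (6 - (-1)·0.527 - (-3)·-0.629 - (1)·-0.580) / (6) = 0.870
  z = (-9 - (-3)·0.527 - (4)·0.870 - (2)·-0.580) / (13) = -0.749
  w = (-5 - (-1)·0.527 - (-3)·0.870 - (1)·-0.749) / (8) = -0.139
Change: (0.005, 1.133, -0.120, 0.441) → max |·| = 1.133

1.133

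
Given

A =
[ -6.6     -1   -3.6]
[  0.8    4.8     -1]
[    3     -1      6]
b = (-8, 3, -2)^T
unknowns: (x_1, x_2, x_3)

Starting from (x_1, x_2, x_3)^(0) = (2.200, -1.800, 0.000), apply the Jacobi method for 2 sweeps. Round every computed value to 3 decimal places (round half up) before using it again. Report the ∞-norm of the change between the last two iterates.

0.700

Iteration 1:
  x_1 = (-8 - (-1)·-1.800 - (-3.6)·0.000) / (-6.6) = 1.485
  x_2 = (3 - (0.8)·2.200 - (-1)·0.000) / (4.8) = 0.258
  x_3 = (-2 - (3)·2.200 - (-1)·-1.800) / (6) = -1.733
Iteration 2:
  x_1 = (-8 - (-1)·0.258 - (-3.6)·-1.733) / (-6.6) = 2.118
  x_2 = (3 - (0.8)·1.485 - (-1)·-1.733) / (4.8) = 0.016
  x_3 = (-2 - (3)·1.485 - (-1)·0.258) / (6) = -1.033
Change: (0.633, -0.242, 0.700) → max |·| = 0.700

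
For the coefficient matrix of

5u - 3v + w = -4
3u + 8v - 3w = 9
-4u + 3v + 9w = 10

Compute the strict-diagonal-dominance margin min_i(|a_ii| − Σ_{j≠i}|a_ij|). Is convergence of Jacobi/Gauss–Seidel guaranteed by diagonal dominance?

1

row 1: |5| − (3+1) = 1
row 2: |8| − (3+3) = 2
row 3: |9| − (4+3) = 2
minimum over rows = 1 → strictly diagonally dominant (convergence guaranteed)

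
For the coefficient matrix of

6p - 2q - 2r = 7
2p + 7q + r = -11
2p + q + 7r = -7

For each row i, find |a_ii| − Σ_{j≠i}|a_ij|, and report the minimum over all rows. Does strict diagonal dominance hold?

row 1: |6| − (2+2) = 2
row 2: |7| − (2+1) = 4
row 3: |7| − (2+1) = 4
minimum over rows = 2 → strictly diagonally dominant (convergence guaranteed)

2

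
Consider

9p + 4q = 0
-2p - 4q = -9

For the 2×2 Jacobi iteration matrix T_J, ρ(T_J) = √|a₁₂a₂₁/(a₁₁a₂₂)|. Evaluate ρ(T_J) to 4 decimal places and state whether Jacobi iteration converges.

0.4714

a₁₂a₂₁/(a₁₁a₂₂) = (4)·(-2) / ((9)·(-4)) = 0.222222
ρ = √|0.222222| = √0.222222 = 0.4714
ρ < 1, so Jacobi converges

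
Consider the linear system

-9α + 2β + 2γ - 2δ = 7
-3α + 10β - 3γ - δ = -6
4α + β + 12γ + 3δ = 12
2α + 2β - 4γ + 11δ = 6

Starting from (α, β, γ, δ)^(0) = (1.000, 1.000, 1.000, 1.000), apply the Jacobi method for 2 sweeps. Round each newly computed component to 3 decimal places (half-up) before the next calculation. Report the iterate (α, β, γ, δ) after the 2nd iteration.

(-0.803, -0.612, 1.041, 0.749)

Iteration 1:
  α = (7 - (2)·1.000 - (2)·1.000 - (-2)·1.000) / (-9) = -0.556
  β = (-6 - (-3)·1.000 - (-3)·1.000 - (-1)·1.000) / (10) = 0.100
  γ = (12 - (4)·1.000 - (1)·1.000 - (3)·1.000) / (12) = 0.333
  δ = (6 - (2)·1.000 - (2)·1.000 - (-4)·1.000) / (11) = 0.545
Iteration 2:
  α = (7 - (2)·0.100 - (2)·0.333 - (-2)·0.545) / (-9) = -0.803
  β = (-6 - (-3)·-0.556 - (-3)·0.333 - (-1)·0.545) / (10) = -0.612
  γ = (12 - (4)·-0.556 - (1)·0.100 - (3)·0.545) / (12) = 1.041
  δ = (6 - (2)·-0.556 - (2)·0.100 - (-4)·0.333) / (11) = 0.749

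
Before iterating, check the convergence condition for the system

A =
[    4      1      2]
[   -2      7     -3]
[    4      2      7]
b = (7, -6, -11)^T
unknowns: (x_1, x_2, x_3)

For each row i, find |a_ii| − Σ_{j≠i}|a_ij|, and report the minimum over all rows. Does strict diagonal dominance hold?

1

row 1: |4| − (1+2) = 1
row 2: |7| − (2+3) = 2
row 3: |7| − (4+2) = 1
minimum over rows = 1 → strictly diagonally dominant (convergence guaranteed)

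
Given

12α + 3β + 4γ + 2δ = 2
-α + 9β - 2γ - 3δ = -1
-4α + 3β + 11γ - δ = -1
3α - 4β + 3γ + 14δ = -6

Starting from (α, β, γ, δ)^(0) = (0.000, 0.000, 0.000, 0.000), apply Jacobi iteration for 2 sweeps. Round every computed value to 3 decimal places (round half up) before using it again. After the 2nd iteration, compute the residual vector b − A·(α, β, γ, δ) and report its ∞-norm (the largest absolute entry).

Iteration 1:
  α = (2 - (3)·0.000 - (4)·0.000 - (2)·0.000) / (12) = 0.167
  β = (-1 - (-1)·0.000 - (-2)·0.000 - (-3)·0.000) / (9) = -0.111
  γ = (-1 - (-4)·0.000 - (3)·0.000 - (-1)·0.000) / (11) = -0.091
  δ = (-6 - (3)·0.000 - (-4)·0.000 - (3)·0.000) / (14) = -0.429
Iteration 2:
  α = (2 - (3)·-0.111 - (4)·-0.091 - (2)·-0.429) / (12) = 0.296
  β = (-1 - (-1)·0.167 - (-2)·-0.091 - (-3)·-0.429) / (9) = -0.256
  γ = (-1 - (-4)·0.167 - (3)·-0.111 - (-1)·-0.429) / (11) = -0.039
  δ = (-6 - (3)·0.167 - (-4)·-0.111 - (3)·-0.091) / (14) = -0.477
Residual b − A·x = (0.326, 0.091, 0.904, -1.117); ∞-norm = 1.117

1.117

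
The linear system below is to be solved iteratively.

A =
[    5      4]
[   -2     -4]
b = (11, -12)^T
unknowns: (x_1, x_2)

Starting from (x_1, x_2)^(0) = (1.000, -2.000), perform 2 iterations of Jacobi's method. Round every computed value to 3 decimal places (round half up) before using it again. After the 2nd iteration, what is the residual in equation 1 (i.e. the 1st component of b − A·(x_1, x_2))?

Iteration 1:
  x_1 = (11 - (4)·-2.000) / (5) = 3.800
  x_2 = (-12 - (-2)·1.000) / (-4) = 2.500
Iteration 2:
  x_1 = (11 - (4)·2.500) / (5) = 0.200
  x_2 = (-12 - (-2)·3.800) / (-4) = 1.100
Residual b − A·x = (5.600, -7.200)

5.600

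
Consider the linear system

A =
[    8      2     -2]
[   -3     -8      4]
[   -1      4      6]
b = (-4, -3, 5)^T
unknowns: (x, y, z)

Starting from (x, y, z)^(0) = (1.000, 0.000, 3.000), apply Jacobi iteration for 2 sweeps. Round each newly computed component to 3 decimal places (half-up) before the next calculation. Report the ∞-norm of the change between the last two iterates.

1.125

Iteration 1:
  x = (-4 - (2)·0.000 - (-2)·3.000) / (8) = 0.250
  y = (-3 - (-3)·1.000 - (4)·3.000) / (-8) = 1.500
  z = (5 - (-1)·1.000 - (4)·0.000) / (6) = 1.000
Iteration 2:
  x = (-4 - (2)·1.500 - (-2)·1.000) / (8) = -0.625
  y = (-3 - (-3)·0.250 - (4)·1.000) / (-8) = 0.781
  z = (5 - (-1)·0.250 - (4)·1.500) / (6) = -0.125
Change: (-0.875, -0.719, -1.125) → max |·| = 1.125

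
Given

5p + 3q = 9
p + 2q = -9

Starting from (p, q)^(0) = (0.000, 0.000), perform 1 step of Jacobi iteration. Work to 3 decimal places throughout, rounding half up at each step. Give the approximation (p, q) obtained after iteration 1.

Iteration 1:
  p = (9 - (3)·0.000) / (5) = 1.800
  q = (-9 - (1)·0.000) / (2) = -4.500

(1.800, -4.500)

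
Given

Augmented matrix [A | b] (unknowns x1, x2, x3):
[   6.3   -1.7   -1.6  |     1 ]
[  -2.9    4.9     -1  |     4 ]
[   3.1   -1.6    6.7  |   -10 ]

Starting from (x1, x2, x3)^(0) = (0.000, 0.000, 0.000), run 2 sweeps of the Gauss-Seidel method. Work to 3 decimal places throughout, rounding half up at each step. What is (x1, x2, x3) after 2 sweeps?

Iteration 1:
  x1 = (1 - (-1.7)·0.000 - (-1.6)·0.000) / (6.3) = 0.159
  x2 = (4 - (-2.9)·0.159 - (-1)·0.000) / (4.9) = 0.910
  x3 = (-10 - (3.1)·0.159 - (-1.6)·0.910) / (6.7) = -1.349
Iteration 2:
  x1 = (1 - (-1.7)·0.910 - (-1.6)·-1.349) / (6.3) = 0.062
  x2 = (4 - (-2.9)·0.062 - (-1)·-1.349) / (4.9) = 0.578
  x3 = (-10 - (3.1)·0.062 - (-1.6)·0.578) / (6.7) = -1.383

(0.062, 0.578, -1.383)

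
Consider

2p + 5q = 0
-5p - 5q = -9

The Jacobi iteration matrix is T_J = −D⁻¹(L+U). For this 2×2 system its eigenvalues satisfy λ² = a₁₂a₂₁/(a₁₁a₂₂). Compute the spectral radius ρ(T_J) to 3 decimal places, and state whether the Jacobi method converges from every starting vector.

1.581

a₁₂a₂₁/(a₁₁a₂₂) = (5)·(-5) / ((2)·(-5)) = 2.500000
ρ = √|2.500000| = √2.500000 = 1.581
ρ > 1, so Jacobi diverges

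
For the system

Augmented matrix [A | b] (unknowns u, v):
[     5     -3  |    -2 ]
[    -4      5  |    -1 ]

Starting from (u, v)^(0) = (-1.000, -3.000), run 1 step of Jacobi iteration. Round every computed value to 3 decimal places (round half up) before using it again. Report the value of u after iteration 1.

-2.200

Iteration 1:
  u = (-2 - (-3)·-3.000) / (5) = -2.200
  v = (-1 - (-4)·-1.000) / (5) = -1.000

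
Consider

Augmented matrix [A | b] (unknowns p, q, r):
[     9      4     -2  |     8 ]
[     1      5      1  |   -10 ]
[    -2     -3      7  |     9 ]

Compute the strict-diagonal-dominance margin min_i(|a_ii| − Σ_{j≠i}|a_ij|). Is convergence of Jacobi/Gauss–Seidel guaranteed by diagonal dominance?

2

row 1: |9| − (4+2) = 3
row 2: |5| − (1+1) = 3
row 3: |7| − (2+3) = 2
minimum over rows = 2 → strictly diagonally dominant (convergence guaranteed)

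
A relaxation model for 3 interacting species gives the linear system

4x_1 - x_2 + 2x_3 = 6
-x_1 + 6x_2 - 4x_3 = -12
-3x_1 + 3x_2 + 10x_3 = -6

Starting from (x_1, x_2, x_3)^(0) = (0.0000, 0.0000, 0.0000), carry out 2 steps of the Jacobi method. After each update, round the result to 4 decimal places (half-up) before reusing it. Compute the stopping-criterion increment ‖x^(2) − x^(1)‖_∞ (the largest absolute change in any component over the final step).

Iteration 1:
  x_1 = (6 - (-1)·0.0000 - (2)·0.0000) / (4) = 1.5000
  x_2 = (-12 - (-1)·0.0000 - (-4)·0.0000) / (6) = -2.0000
  x_3 = (-6 - (-3)·0.0000 - (3)·0.0000) / (10) = -0.6000
Iteration 2:
  x_1 = (6 - (-1)·-2.0000 - (2)·-0.6000) / (4) = 1.3000
  x_2 = (-12 - (-1)·1.5000 - (-4)·-0.6000) / (6) = -2.1500
  x_3 = (-6 - (-3)·1.5000 - (3)·-2.0000) / (10) = 0.4500
Change: (-0.2000, -0.1500, 1.0500) → max |·| = 1.0500

1.0500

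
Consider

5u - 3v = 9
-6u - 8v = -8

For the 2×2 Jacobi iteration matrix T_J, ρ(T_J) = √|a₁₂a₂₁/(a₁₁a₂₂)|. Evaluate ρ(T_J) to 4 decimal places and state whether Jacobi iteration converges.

a₁₂a₂₁/(a₁₁a₂₂) = (-3)·(-6) / ((5)·(-8)) = -0.450000
ρ = √|-0.450000| = √0.450000 = 0.6708
ρ < 1, so Jacobi converges

0.6708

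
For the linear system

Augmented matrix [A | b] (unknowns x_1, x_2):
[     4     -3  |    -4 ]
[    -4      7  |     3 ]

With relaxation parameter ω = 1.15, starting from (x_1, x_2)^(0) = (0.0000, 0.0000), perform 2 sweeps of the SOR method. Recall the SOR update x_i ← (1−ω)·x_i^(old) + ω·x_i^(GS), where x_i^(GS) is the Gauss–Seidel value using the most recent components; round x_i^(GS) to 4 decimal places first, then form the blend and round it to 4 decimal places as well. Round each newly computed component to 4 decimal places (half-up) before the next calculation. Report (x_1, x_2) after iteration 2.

(-1.2043, -0.2591)

Iteration 1:
  x_1: GS value = (-4 - (-3)·0.0000) / (4) = -1.0000;  x_1 ← (1−ω)·0.0000 + ω·-1.0000 = -1.1500
  x_2: GS value = (3 - (-4)·-1.1500) / (7) = -0.2286;  x_2 ← (1−ω)·0.0000 + ω·-0.2286 = -0.2629
Iteration 2:
  x_1: GS value = (-4 - (-3)·-0.2629) / (4) = -1.1972;  x_1 ← (1−ω)·-1.1500 + ω·-1.1972 = -1.2043
  x_2: GS value = (3 - (-4)·-1.2043) / (7) = -0.2596;  x_2 ← (1−ω)·-0.2629 + ω·-0.2596 = -0.2591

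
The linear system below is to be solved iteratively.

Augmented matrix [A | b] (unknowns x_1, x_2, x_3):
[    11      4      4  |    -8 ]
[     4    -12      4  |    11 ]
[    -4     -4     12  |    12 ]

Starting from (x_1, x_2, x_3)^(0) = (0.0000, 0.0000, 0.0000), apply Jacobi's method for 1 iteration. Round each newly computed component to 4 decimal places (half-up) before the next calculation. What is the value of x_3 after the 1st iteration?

1.0000

Iteration 1:
  x_1 = (-8 - (4)·0.0000 - (4)·0.0000) / (11) = -0.7273
  x_2 = (11 - (4)·0.0000 - (4)·0.0000) / (-12) = -0.9167
  x_3 = (12 - (-4)·0.0000 - (-4)·0.0000) / (12) = 1.0000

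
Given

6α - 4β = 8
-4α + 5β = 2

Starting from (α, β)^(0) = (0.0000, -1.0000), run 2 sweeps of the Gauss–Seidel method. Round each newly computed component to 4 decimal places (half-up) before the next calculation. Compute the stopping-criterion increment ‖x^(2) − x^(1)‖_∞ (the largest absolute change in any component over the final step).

Iteration 1:
  α = (8 - (-4)·-1.0000) / (6) = 0.6667
  β = (2 - (-4)·0.6667) / (5) = 0.9334
Iteration 2:
  α = (8 - (-4)·0.9334) / (6) = 1.9556
  β = (2 - (-4)·1.9556) / (5) = 1.9645
Change: (1.2889, 1.0311) → max |·| = 1.2889

1.2889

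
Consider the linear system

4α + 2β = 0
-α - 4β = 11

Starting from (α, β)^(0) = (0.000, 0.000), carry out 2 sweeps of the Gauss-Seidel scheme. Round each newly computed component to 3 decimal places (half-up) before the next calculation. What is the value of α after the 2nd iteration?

1.375

Iteration 1:
  α = (0 - (2)·0.000) / (4) = 0.000
  β = (11 - (-1)·0.000) / (-4) = -2.750
Iteration 2:
  α = (0 - (2)·-2.750) / (4) = 1.375
  β = (11 - (-1)·1.375) / (-4) = -3.094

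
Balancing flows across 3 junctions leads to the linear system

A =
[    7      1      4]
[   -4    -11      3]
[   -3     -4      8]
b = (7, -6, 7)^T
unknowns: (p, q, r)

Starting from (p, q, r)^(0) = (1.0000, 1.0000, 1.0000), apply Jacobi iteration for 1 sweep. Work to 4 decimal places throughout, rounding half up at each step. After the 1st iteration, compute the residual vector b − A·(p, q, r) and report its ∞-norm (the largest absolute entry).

Iteration 1:
  p = (7 - (1)·1.0000 - (4)·1.0000) / (7) = 0.2857
  q = (-6 - (-4)·1.0000 - (3)·1.0000) / (-11) = 0.4545
  r = (7 - (-3)·1.0000 - (-4)·1.0000) / (8) = 1.7500
Residual b − A·x = (-2.4544, -5.1077, -4.3249); ∞-norm = 5.1077

5.1077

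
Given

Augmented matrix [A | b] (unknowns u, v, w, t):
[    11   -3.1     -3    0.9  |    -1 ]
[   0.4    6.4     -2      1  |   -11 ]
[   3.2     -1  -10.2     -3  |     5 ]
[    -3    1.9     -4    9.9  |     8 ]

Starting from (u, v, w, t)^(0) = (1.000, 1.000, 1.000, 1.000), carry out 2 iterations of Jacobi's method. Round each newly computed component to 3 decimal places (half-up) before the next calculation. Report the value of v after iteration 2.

Iteration 1:
  u = (-1 - (-3.1)·1.000 - (-3)·1.000 - (0.9)·1.000) / (11) = 0.382
  v = (-11 - (0.4)·1.000 - (-2)·1.000 - (1)·1.000) / (6.4) = -1.625
  w = (5 - (3.2)·1.000 - (-1)·1.000 - (-3)·1.000) / (-10.2) = -0.569
  t = (8 - (-3)·1.000 - (1.9)·1.000 - (-4)·1.000) / (9.9) = 1.323
Iteration 2:
  u = (-1 - (-3.1)·-1.625 - (-3)·-0.569 - (0.9)·1.323) / (11) = -0.812
  v = (-11 - (0.4)·0.382 - (-2)·-0.569 - (1)·1.323) / (6.4) = -2.127
  w = (5 - (3.2)·0.382 - (-1)·-1.625 - (-3)·1.323) / (-10.2) = -0.600
  t = (8 - (-3)·0.382 - (1.9)·-1.625 - (-4)·-0.569) / (9.9) = 1.006

-2.127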